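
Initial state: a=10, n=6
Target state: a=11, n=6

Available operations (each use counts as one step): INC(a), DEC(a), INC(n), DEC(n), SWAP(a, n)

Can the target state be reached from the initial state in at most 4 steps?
Yes

Path (1 step): INC(a)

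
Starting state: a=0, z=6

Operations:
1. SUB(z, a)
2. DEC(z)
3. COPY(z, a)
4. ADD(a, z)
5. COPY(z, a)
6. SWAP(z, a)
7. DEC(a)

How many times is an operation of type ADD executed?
1

Counting ADD operations:
Step 4: ADD(a, z) ← ADD
Total: 1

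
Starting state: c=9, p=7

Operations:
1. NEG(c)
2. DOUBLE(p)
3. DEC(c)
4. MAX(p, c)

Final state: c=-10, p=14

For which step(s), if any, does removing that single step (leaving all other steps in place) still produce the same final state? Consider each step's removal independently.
Step(s) 4

Testing removal of each single step:
Without step 1: final = c=8, p=14 (different)
Without step 2: final = c=-10, p=7 (different)
Without step 3: final = c=-9, p=14 (different)
Without step 4: final = c=-10, p=14 (same)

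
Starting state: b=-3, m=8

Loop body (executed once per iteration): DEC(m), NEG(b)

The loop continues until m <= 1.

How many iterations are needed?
7

Tracing iterations:
Initial: b=-3, m=8
After iteration 1: b=3, m=7
After iteration 2: b=-3, m=6
After iteration 3: b=3, m=5
After iteration 4: b=-3, m=4
After iteration 5: b=3, m=3
After iteration 6: b=-3, m=2
After iteration 7: b=3, m=1
m <= 1 now holds, so the loop exits after 7 iterations.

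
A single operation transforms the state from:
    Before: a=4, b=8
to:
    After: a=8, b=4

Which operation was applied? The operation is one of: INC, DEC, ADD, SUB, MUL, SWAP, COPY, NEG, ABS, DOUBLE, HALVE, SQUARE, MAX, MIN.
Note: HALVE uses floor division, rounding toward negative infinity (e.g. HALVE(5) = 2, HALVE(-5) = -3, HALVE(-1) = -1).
SWAP(b, a)

Analyzing the change:
Before: a=4, b=8
After: a=8, b=4
Variable b changed from 8 to 4
Variable a changed from 4 to 8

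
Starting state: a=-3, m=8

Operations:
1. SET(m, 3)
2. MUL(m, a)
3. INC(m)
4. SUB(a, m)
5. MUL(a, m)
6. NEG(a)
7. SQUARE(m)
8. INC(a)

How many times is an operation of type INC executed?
2

Counting INC operations:
Step 3: INC(m) ← INC
Step 8: INC(a) ← INC
Total: 2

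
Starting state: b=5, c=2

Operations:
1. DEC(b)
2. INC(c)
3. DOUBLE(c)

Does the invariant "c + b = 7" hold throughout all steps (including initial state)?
No, violated after step 1

The invariant is violated after step 1.

State at each step:
Initial: b=5, c=2
After step 1: b=4, c=2
After step 2: b=4, c=3
After step 3: b=4, c=6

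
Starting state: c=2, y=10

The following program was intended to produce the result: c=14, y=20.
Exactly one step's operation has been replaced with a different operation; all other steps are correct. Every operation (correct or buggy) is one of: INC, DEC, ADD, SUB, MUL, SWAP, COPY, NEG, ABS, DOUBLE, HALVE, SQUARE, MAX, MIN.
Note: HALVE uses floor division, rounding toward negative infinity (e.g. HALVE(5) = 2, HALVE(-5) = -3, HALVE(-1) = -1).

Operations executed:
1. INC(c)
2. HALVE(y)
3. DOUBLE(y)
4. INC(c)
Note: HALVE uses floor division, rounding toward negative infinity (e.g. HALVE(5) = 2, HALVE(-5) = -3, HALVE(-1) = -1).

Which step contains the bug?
Step 2

Trace with buggy code:
Initial: c=2, y=10
After step 1: c=3, y=10
After step 2: c=3, y=5
After step 3: c=3, y=10
After step 4: c=4, y=10
Actual final c=4, y=10 ≠ expected c=14, y=20.
Step 2 is the only position where a single-operation replacement can produce the expected result.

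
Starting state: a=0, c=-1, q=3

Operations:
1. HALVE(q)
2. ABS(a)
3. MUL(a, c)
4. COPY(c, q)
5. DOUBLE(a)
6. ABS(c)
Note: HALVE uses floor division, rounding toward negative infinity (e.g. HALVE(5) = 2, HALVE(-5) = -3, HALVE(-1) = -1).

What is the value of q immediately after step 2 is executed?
q = 1

Tracing q through execution:
Initial: q = 3
After step 1 (HALVE(q)): q = 1
After step 2 (ABS(a)): q = 1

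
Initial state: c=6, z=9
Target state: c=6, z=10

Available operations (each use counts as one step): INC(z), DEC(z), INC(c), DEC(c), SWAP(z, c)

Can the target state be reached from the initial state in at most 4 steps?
Yes

Path (1 step): INC(z)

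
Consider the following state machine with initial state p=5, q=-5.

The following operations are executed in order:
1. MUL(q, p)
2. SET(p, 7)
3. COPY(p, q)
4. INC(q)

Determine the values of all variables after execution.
{p: -25, q: -24}

Step-by-step execution:
Initial: p=5, q=-5
After step 1 (MUL(q, p)): p=5, q=-25
After step 2 (SET(p, 7)): p=7, q=-25
After step 3 (COPY(p, q)): p=-25, q=-25
After step 4 (INC(q)): p=-25, q=-24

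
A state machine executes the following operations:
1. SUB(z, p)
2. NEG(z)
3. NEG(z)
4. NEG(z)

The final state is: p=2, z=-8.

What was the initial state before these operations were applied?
p=2, z=10

Working backwards:
Final state: p=2, z=-8
Before step 4 (NEG(z)): p=2, z=8
Before step 3 (NEG(z)): p=2, z=-8
Before step 2 (NEG(z)): p=2, z=8
Before step 1 (SUB(z, p)): p=2, z=10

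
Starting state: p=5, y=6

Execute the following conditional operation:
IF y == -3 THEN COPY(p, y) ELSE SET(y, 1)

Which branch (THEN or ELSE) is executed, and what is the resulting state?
Branch: ELSE, Final state: p=5, y=1

Evaluating condition: y == -3
y = 6
Condition is False, so ELSE branch executes
After SET(y, 1): p=5, y=1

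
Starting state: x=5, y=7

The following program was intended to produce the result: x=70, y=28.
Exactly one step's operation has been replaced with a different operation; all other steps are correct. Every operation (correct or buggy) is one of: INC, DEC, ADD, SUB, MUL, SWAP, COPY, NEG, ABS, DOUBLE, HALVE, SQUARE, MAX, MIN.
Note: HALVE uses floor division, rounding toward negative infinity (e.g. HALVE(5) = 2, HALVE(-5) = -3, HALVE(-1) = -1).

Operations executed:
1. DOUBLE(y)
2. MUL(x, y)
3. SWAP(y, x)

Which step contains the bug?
Step 3

Trace with buggy code:
Initial: x=5, y=7
After step 1: x=5, y=14
After step 2: x=70, y=14
After step 3: x=14, y=70
Actual final x=14, y=70 ≠ expected x=70, y=28.
Step 3 is the only position where a single-operation replacement can produce the expected result.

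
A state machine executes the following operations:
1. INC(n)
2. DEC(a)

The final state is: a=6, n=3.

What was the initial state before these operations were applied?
a=7, n=2

Working backwards:
Final state: a=6, n=3
Before step 2 (DEC(a)): a=7, n=3
Before step 1 (INC(n)): a=7, n=2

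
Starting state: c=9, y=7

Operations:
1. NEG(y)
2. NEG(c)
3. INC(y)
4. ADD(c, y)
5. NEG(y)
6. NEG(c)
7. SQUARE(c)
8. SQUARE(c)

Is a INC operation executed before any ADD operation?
Yes

First INC: step 3
First ADD: step 4
Since 3 < 4, INC comes first.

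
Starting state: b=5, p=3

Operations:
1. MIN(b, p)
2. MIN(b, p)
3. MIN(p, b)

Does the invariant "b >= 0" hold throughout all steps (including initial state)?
Yes

The invariant holds at every step.

State at each step:
Initial: b=5, p=3
After step 1: b=3, p=3
After step 2: b=3, p=3
After step 3: b=3, p=3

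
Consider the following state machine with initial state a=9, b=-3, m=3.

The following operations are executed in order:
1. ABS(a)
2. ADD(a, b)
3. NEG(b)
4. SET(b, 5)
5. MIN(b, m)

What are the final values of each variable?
{a: 6, b: 3, m: 3}

Step-by-step execution:
Initial: a=9, b=-3, m=3
After step 1 (ABS(a)): a=9, b=-3, m=3
After step 2 (ADD(a, b)): a=6, b=-3, m=3
After step 3 (NEG(b)): a=6, b=3, m=3
After step 4 (SET(b, 5)): a=6, b=5, m=3
After step 5 (MIN(b, m)): a=6, b=3, m=3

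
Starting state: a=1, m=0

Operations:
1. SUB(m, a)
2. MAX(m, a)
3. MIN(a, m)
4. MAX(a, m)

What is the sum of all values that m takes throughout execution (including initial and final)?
2

Values of m at each step:
Initial: m = 0
After step 1: m = -1
After step 2: m = 1
After step 3: m = 1
After step 4: m = 1
Sum = 0 + -1 + 1 + 1 + 1 = 2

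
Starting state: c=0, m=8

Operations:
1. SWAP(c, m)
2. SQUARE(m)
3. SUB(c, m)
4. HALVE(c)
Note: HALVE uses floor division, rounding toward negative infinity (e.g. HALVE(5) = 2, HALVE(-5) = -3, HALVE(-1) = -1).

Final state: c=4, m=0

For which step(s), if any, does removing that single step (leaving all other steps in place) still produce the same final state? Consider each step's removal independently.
Step(s) 2, 3

Testing removal of each single step:
Without step 1: final = c=-32, m=64 (different)
Without step 2: final = c=4, m=0 (same)
Without step 3: final = c=4, m=0 (same)
Without step 4: final = c=8, m=0 (different)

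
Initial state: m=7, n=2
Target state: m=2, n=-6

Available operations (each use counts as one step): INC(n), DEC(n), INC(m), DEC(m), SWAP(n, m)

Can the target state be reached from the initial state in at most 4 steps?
No

The target state cannot be reached within 4 steps.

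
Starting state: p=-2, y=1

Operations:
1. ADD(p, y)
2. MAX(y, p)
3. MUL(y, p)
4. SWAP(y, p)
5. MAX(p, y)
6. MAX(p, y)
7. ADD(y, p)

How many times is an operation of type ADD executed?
2

Counting ADD operations:
Step 1: ADD(p, y) ← ADD
Step 7: ADD(y, p) ← ADD
Total: 2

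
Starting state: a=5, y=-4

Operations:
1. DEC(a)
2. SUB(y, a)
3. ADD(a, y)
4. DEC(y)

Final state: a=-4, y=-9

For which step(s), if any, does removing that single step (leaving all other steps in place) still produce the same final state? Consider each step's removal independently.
None - removing any single step changes the final result

Testing removal of each single step:
Without step 1: final = a=-4, y=-10 (different)
Without step 2: final = a=0, y=-5 (different)
Without step 3: final = a=4, y=-9 (different)
Without step 4: final = a=-4, y=-8 (different)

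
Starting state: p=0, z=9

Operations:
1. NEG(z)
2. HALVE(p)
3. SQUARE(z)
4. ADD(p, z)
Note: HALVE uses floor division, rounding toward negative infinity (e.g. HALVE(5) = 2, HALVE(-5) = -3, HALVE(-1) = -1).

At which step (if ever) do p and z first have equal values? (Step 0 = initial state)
Step 4

p and z first become equal after step 4.

Comparing values at each step:
Initial: p=0, z=9
After step 1: p=0, z=-9
After step 2: p=0, z=-9
After step 3: p=0, z=81
After step 4: p=81, z=81 ← equal!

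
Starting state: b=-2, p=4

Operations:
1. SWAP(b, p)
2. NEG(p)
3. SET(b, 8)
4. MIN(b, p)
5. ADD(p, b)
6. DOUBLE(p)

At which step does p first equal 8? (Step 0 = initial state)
Step 6

Tracing p:
Initial: p = 4
After step 1: p = -2
After step 2: p = 2
After step 3: p = 2
After step 4: p = 2
After step 5: p = 4
After step 6: p = 8 ← first occurrence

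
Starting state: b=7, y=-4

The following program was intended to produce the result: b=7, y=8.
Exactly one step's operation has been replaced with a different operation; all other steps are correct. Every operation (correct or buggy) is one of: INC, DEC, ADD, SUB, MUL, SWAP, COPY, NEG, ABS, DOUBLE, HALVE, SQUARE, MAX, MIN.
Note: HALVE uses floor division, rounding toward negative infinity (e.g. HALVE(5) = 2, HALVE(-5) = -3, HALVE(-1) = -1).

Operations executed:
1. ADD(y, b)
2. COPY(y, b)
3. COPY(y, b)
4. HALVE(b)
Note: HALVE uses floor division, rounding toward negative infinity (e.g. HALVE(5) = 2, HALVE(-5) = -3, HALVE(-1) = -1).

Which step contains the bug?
Step 4

Trace with buggy code:
Initial: b=7, y=-4
After step 1: b=7, y=3
After step 2: b=7, y=7
After step 3: b=7, y=7
After step 4: b=3, y=7
Actual final b=3, y=7 ≠ expected b=7, y=8.
Step 4 is the only position where a single-operation replacement can produce the expected result.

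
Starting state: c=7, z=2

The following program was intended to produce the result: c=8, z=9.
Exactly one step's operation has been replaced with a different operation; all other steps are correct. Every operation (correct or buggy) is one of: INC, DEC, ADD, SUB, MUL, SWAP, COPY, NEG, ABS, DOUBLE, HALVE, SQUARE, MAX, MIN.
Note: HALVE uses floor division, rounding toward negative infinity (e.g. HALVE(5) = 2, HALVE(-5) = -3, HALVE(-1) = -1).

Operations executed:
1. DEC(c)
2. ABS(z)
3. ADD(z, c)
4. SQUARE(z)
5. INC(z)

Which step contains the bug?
Step 4

Trace with buggy code:
Initial: c=7, z=2
After step 1: c=6, z=2
After step 2: c=6, z=2
After step 3: c=6, z=8
After step 4: c=6, z=64
After step 5: c=6, z=65
Actual final c=6, z=65 ≠ expected c=8, z=9.
Step 4 is the only position where a single-operation replacement can produce the expected result.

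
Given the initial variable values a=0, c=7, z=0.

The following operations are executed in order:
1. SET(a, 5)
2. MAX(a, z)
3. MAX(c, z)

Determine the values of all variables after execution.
{a: 5, c: 7, z: 0}

Step-by-step execution:
Initial: a=0, c=7, z=0
After step 1 (SET(a, 5)): a=5, c=7, z=0
After step 2 (MAX(a, z)): a=5, c=7, z=0
After step 3 (MAX(c, z)): a=5, c=7, z=0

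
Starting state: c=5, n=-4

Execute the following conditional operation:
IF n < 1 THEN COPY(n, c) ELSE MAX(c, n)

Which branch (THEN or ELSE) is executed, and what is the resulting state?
Branch: THEN, Final state: c=5, n=5

Evaluating condition: n < 1
n = -4
Condition is True, so THEN branch executes
After COPY(n, c): c=5, n=5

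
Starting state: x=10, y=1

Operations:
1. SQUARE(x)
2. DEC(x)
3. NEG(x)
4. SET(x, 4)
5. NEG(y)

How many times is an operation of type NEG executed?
2

Counting NEG operations:
Step 3: NEG(x) ← NEG
Step 5: NEG(y) ← NEG
Total: 2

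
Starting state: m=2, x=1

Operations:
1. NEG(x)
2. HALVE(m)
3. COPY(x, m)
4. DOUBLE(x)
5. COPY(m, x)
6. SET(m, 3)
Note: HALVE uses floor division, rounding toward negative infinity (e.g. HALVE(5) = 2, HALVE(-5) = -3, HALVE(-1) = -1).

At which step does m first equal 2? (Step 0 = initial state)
Step 0

Tracing m:
Initial: m = 2 ← first occurrence
After step 1: m = 2
After step 2: m = 1
After step 3: m = 1
After step 4: m = 1
After step 5: m = 2
After step 6: m = 3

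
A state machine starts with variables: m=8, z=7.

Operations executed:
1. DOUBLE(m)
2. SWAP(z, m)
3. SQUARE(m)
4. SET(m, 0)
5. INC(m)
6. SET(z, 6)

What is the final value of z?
z = 6

Tracing execution:
Step 1: DOUBLE(m) → z = 7
Step 2: SWAP(z, m) → z = 16
Step 3: SQUARE(m) → z = 16
Step 4: SET(m, 0) → z = 16
Step 5: INC(m) → z = 16
Step 6: SET(z, 6) → z = 6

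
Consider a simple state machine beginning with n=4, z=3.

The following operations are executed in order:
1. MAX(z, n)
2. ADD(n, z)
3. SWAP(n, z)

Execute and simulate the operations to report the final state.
{n: 4, z: 8}

Step-by-step execution:
Initial: n=4, z=3
After step 1 (MAX(z, n)): n=4, z=4
After step 2 (ADD(n, z)): n=8, z=4
After step 3 (SWAP(n, z)): n=4, z=8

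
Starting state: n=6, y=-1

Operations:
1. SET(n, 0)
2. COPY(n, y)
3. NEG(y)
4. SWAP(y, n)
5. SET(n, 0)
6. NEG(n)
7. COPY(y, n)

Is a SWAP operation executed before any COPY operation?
No

First SWAP: step 4
First COPY: step 2
Since 4 > 2, COPY comes first.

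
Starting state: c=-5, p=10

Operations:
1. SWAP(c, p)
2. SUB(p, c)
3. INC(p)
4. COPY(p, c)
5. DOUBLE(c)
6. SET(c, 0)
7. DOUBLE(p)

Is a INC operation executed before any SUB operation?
No

First INC: step 3
First SUB: step 2
Since 3 > 2, SUB comes first.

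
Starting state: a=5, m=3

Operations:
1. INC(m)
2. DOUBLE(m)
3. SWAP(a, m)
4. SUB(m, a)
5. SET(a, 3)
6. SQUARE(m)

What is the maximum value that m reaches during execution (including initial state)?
9

Values of m at each step:
Initial: m = 3
After step 1: m = 4
After step 2: m = 8
After step 3: m = 5
After step 4: m = -3
After step 5: m = -3
After step 6: m = 9 ← maximum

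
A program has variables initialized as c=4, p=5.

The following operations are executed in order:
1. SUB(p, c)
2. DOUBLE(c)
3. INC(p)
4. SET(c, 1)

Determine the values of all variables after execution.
{c: 1, p: 2}

Step-by-step execution:
Initial: c=4, p=5
After step 1 (SUB(p, c)): c=4, p=1
After step 2 (DOUBLE(c)): c=8, p=1
After step 3 (INC(p)): c=8, p=2
After step 4 (SET(c, 1)): c=1, p=2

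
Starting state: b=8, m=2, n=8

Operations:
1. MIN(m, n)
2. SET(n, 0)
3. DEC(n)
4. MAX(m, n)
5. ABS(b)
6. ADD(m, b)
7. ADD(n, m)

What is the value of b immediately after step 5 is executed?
b = 8

Tracing b through execution:
Initial: b = 8
After step 1 (MIN(m, n)): b = 8
After step 2 (SET(n, 0)): b = 8
After step 3 (DEC(n)): b = 8
After step 4 (MAX(m, n)): b = 8
After step 5 (ABS(b)): b = 8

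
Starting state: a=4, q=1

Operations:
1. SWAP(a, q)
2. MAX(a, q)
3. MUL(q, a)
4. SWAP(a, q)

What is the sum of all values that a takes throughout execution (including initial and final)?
29

Values of a at each step:
Initial: a = 4
After step 1: a = 1
After step 2: a = 4
After step 3: a = 4
After step 4: a = 16
Sum = 4 + 1 + 4 + 4 + 16 = 29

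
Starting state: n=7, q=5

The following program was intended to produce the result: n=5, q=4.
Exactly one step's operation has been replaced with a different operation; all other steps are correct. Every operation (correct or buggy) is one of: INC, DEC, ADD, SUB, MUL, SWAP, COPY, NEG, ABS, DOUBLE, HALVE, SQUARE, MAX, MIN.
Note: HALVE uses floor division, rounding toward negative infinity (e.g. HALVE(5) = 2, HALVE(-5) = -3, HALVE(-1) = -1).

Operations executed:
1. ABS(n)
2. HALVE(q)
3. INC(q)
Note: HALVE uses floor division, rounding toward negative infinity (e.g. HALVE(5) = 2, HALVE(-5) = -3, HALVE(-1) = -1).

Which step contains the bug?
Step 1

Trace with buggy code:
Initial: n=7, q=5
After step 1: n=7, q=5
After step 2: n=7, q=2
After step 3: n=7, q=3
Actual final n=7, q=3 ≠ expected n=5, q=4.
Step 1 is the only position where a single-operation replacement can produce the expected result.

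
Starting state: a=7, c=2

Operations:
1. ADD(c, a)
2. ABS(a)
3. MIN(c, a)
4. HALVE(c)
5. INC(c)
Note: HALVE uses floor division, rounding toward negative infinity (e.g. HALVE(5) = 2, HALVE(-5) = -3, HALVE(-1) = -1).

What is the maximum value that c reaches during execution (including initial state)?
9

Values of c at each step:
Initial: c = 2
After step 1: c = 9 ← maximum
After step 2: c = 9
After step 3: c = 7
After step 4: c = 3
After step 5: c = 4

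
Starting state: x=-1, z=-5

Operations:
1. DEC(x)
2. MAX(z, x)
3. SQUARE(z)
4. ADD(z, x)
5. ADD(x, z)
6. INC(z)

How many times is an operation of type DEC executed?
1

Counting DEC operations:
Step 1: DEC(x) ← DEC
Total: 1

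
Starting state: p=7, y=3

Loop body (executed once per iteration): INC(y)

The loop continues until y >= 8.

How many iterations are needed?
5

Tracing iterations:
Initial: p=7, y=3
After iteration 1: p=7, y=4
After iteration 2: p=7, y=5
After iteration 3: p=7, y=6
After iteration 4: p=7, y=7
After iteration 5: p=7, y=8
y >= 8 now holds, so the loop exits after 5 iterations.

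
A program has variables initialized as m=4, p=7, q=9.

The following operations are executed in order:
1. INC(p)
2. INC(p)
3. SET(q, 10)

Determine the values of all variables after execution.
{m: 4, p: 9, q: 10}

Step-by-step execution:
Initial: m=4, p=7, q=9
After step 1 (INC(p)): m=4, p=8, q=9
After step 2 (INC(p)): m=4, p=9, q=9
After step 3 (SET(q, 10)): m=4, p=9, q=10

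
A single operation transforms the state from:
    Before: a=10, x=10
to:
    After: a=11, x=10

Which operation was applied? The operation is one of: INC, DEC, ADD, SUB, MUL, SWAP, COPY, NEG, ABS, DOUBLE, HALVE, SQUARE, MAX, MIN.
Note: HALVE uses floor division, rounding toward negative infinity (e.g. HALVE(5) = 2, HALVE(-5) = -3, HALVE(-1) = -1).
INC(a)

Analyzing the change:
Before: a=10, x=10
After: a=11, x=10
Variable a changed from 10 to 11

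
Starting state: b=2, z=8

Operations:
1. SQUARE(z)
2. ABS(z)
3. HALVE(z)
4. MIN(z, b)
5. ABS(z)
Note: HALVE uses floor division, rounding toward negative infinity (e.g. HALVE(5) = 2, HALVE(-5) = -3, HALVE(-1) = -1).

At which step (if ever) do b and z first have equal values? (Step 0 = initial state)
Step 4

b and z first become equal after step 4.

Comparing values at each step:
Initial: b=2, z=8
After step 1: b=2, z=64
After step 2: b=2, z=64
After step 3: b=2, z=32
After step 4: b=2, z=2 ← equal!
After step 5: b=2, z=2 ← equal!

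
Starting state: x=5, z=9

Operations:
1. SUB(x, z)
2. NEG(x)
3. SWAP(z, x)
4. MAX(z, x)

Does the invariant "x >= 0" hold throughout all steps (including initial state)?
No, violated after step 1

The invariant is violated after step 1.

State at each step:
Initial: x=5, z=9
After step 1: x=-4, z=9
After step 2: x=4, z=9
After step 3: x=9, z=4
After step 4: x=9, z=9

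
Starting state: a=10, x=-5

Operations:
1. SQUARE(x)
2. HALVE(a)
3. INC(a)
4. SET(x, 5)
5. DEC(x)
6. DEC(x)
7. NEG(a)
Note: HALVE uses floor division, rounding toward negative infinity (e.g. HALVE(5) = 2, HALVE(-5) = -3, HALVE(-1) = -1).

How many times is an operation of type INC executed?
1

Counting INC operations:
Step 3: INC(a) ← INC
Total: 1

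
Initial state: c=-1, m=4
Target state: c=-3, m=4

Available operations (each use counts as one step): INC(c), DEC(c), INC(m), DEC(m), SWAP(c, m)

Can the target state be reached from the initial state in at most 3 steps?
Yes

Path (2 steps): DEC(c) → DEC(c)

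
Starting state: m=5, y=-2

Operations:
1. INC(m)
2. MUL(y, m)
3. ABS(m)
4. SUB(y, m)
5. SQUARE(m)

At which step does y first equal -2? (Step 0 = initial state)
Step 0

Tracing y:
Initial: y = -2 ← first occurrence
After step 1: y = -2
After step 2: y = -12
After step 3: y = -12
After step 4: y = -18
After step 5: y = -18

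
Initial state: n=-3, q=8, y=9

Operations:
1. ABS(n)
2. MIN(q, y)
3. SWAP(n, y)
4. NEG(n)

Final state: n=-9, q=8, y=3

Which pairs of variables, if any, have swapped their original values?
None

Comparing initial and final values:
n: -3 → -9
y: 9 → 3
q: 8 → 8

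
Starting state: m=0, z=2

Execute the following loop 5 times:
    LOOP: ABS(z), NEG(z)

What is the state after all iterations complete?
m=0, z=-2

Iteration trace:
Start: m=0, z=2
After iteration 1: m=0, z=-2
After iteration 2: m=0, z=-2
After iteration 3: m=0, z=-2
After iteration 4: m=0, z=-2
After iteration 5: m=0, z=-2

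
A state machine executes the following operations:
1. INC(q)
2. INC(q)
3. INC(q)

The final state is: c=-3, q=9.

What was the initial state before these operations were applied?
c=-3, q=6

Working backwards:
Final state: c=-3, q=9
Before step 3 (INC(q)): c=-3, q=8
Before step 2 (INC(q)): c=-3, q=7
Before step 1 (INC(q)): c=-3, q=6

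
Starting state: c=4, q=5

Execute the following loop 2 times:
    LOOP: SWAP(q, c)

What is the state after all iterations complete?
c=4, q=5

Iteration trace:
Start: c=4, q=5
After iteration 1: c=5, q=4
After iteration 2: c=4, q=5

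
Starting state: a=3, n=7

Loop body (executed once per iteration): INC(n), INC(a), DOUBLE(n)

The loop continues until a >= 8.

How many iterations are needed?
5

Tracing iterations:
Initial: a=3, n=7
After iteration 1: a=4, n=16
After iteration 2: a=5, n=34
After iteration 3: a=6, n=70
After iteration 4: a=7, n=142
After iteration 5: a=8, n=286
a >= 8 now holds, so the loop exits after 5 iterations.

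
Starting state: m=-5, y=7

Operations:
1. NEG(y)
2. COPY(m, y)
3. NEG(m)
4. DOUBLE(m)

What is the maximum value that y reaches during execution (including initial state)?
7

Values of y at each step:
Initial: y = 7 ← maximum
After step 1: y = -7
After step 2: y = -7
After step 3: y = -7
After step 4: y = -7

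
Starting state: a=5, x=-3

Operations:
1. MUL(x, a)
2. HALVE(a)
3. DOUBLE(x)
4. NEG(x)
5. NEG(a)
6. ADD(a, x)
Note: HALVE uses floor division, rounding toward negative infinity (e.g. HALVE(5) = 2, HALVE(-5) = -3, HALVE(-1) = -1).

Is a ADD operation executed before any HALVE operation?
No

First ADD: step 6
First HALVE: step 2
Since 6 > 2, HALVE comes first.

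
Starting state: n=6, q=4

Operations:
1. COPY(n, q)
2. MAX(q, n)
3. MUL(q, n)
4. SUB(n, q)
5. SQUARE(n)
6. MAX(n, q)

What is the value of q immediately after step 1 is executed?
q = 4

Tracing q through execution:
Initial: q = 4
After step 1 (COPY(n, q)): q = 4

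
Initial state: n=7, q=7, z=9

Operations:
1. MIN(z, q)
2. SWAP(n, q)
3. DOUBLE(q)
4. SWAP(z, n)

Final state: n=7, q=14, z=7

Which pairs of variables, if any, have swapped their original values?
None

Comparing initial and final values:
q: 7 → 14
n: 7 → 7
z: 9 → 7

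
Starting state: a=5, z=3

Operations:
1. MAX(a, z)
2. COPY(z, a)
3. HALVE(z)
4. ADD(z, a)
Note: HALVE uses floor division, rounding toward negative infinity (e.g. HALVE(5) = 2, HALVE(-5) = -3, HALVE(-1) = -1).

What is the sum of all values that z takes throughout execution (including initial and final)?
20

Values of z at each step:
Initial: z = 3
After step 1: z = 3
After step 2: z = 5
After step 3: z = 2
After step 4: z = 7
Sum = 3 + 3 + 5 + 2 + 7 = 20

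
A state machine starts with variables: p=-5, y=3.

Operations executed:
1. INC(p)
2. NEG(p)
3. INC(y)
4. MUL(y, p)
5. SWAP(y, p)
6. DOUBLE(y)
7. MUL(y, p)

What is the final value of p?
p = 16

Tracing execution:
Step 1: INC(p) → p = -4
Step 2: NEG(p) → p = 4
Step 3: INC(y) → p = 4
Step 4: MUL(y, p) → p = 4
Step 5: SWAP(y, p) → p = 16
Step 6: DOUBLE(y) → p = 16
Step 7: MUL(y, p) → p = 16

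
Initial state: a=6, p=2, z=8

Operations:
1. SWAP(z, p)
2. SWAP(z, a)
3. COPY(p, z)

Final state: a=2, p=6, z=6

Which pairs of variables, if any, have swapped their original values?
(p, a)

Comparing initial and final values:
p: 2 → 6
z: 8 → 6
a: 6 → 2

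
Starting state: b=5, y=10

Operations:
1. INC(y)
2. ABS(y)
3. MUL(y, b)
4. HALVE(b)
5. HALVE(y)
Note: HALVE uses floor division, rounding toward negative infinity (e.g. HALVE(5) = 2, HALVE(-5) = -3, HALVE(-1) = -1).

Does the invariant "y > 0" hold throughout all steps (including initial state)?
Yes

The invariant holds at every step.

State at each step:
Initial: b=5, y=10
After step 1: b=5, y=11
After step 2: b=5, y=11
After step 3: b=5, y=55
After step 4: b=2, y=55
After step 5: b=2, y=27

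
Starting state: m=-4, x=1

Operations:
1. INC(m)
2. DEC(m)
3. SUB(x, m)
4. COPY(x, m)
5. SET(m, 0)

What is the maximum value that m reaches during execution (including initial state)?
0

Values of m at each step:
Initial: m = -4
After step 1: m = -3
After step 2: m = -4
After step 3: m = -4
After step 4: m = -4
After step 5: m = 0 ← maximum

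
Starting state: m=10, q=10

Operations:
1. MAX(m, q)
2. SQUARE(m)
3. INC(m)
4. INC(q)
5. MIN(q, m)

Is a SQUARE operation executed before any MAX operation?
No

First SQUARE: step 2
First MAX: step 1
Since 2 > 1, MAX comes first.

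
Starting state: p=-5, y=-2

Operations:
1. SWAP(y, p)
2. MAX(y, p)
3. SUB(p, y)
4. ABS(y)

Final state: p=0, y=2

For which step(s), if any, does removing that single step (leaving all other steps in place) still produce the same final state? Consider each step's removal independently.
None - removing any single step changes the final result

Testing removal of each single step:
Without step 1: final = p=-3, y=2 (different)
Without step 2: final = p=3, y=5 (different)
Without step 3: final = p=-2, y=2 (different)
Without step 4: final = p=0, y=-2 (different)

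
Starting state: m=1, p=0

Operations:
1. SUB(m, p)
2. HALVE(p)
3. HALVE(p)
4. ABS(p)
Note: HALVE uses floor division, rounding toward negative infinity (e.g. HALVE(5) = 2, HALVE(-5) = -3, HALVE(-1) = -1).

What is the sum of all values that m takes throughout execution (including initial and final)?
5

Values of m at each step:
Initial: m = 1
After step 1: m = 1
After step 2: m = 1
After step 3: m = 1
After step 4: m = 1
Sum = 1 + 1 + 1 + 1 + 1 = 5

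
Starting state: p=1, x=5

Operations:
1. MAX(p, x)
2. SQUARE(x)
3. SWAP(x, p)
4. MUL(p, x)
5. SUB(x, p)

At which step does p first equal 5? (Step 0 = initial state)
Step 1

Tracing p:
Initial: p = 1
After step 1: p = 5 ← first occurrence
After step 2: p = 5
After step 3: p = 25
After step 4: p = 125
After step 5: p = 125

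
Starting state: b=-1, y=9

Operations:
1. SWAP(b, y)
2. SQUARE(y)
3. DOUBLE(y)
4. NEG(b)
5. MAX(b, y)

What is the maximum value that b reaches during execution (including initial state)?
9

Values of b at each step:
Initial: b = -1
After step 1: b = 9 ← maximum
After step 2: b = 9
After step 3: b = 9
After step 4: b = -9
After step 5: b = 2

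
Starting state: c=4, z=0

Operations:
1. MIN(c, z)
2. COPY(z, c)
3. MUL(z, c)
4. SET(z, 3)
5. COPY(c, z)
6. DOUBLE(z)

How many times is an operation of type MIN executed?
1

Counting MIN operations:
Step 1: MIN(c, z) ← MIN
Total: 1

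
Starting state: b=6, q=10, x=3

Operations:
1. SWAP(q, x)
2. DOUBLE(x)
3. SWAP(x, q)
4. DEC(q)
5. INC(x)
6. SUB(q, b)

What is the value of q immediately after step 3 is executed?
q = 20

Tracing q through execution:
Initial: q = 10
After step 1 (SWAP(q, x)): q = 3
After step 2 (DOUBLE(x)): q = 3
After step 3 (SWAP(x, q)): q = 20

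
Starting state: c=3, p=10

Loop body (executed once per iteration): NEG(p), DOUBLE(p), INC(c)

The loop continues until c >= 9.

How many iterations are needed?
6

Tracing iterations:
Initial: c=3, p=10
After iteration 1: c=4, p=-20
After iteration 2: c=5, p=40
After iteration 3: c=6, p=-80
After iteration 4: c=7, p=160
After iteration 5: c=8, p=-320
After iteration 6: c=9, p=640
c >= 9 now holds, so the loop exits after 6 iterations.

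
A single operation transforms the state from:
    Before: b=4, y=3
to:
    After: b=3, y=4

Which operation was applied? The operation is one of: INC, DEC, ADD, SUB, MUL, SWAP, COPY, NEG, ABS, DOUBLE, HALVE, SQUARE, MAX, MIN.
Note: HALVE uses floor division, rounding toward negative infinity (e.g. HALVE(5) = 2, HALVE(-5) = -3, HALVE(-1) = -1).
SWAP(b, y)

Analyzing the change:
Before: b=4, y=3
After: b=3, y=4
Variable b changed from 4 to 3
Variable y changed from 3 to 4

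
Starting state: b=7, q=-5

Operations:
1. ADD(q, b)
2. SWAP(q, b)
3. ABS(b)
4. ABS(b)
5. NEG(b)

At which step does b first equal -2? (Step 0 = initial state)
Step 5

Tracing b:
Initial: b = 7
After step 1: b = 7
After step 2: b = 2
After step 3: b = 2
After step 4: b = 2
After step 5: b = -2 ← first occurrence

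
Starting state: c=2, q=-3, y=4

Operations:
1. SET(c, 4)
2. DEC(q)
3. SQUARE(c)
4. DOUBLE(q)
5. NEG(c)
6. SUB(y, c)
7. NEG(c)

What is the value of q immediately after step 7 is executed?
q = -8

Tracing q through execution:
Initial: q = -3
After step 1 (SET(c, 4)): q = -3
After step 2 (DEC(q)): q = -4
After step 3 (SQUARE(c)): q = -4
After step 4 (DOUBLE(q)): q = -8
After step 5 (NEG(c)): q = -8
After step 6 (SUB(y, c)): q = -8
After step 7 (NEG(c)): q = -8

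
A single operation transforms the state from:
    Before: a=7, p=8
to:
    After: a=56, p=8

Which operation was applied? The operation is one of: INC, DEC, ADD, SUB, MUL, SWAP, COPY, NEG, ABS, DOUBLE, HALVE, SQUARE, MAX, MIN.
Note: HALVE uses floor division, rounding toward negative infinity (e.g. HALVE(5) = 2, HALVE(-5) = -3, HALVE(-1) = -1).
MUL(a, p)

Analyzing the change:
Before: a=7, p=8
After: a=56, p=8
Variable a changed from 7 to 56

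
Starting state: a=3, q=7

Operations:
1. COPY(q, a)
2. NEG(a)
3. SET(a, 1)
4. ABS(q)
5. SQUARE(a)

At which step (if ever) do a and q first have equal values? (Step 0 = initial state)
Step 1

a and q first become equal after step 1.

Comparing values at each step:
Initial: a=3, q=7
After step 1: a=3, q=3 ← equal!
After step 2: a=-3, q=3
After step 3: a=1, q=3
After step 4: a=1, q=3
After step 5: a=1, q=3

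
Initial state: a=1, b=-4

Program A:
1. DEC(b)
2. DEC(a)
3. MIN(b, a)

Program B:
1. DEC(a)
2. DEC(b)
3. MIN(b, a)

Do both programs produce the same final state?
Yes

Program A final state: a=0, b=-5
Program B final state: a=0, b=-5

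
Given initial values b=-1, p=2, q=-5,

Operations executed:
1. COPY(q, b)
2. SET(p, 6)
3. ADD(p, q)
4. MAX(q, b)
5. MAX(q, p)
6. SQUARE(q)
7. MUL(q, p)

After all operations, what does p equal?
p = 5

Tracing execution:
Step 1: COPY(q, b) → p = 2
Step 2: SET(p, 6) → p = 6
Step 3: ADD(p, q) → p = 5
Step 4: MAX(q, b) → p = 5
Step 5: MAX(q, p) → p = 5
Step 6: SQUARE(q) → p = 5
Step 7: MUL(q, p) → p = 5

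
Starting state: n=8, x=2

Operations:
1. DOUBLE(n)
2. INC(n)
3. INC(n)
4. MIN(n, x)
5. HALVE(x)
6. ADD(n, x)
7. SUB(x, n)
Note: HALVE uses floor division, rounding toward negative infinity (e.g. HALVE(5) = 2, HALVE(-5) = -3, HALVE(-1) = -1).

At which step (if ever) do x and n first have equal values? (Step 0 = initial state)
Step 4

x and n first become equal after step 4.

Comparing values at each step:
Initial: x=2, n=8
After step 1: x=2, n=16
After step 2: x=2, n=17
After step 3: x=2, n=18
After step 4: x=2, n=2 ← equal!
After step 5: x=1, n=2
After step 6: x=1, n=3
After step 7: x=-2, n=3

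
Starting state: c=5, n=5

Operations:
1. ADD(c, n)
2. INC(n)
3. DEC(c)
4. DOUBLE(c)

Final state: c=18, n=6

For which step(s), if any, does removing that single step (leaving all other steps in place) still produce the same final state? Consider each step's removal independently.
None - removing any single step changes the final result

Testing removal of each single step:
Without step 1: final = c=8, n=6 (different)
Without step 2: final = c=18, n=5 (different)
Without step 3: final = c=20, n=6 (different)
Without step 4: final = c=9, n=6 (different)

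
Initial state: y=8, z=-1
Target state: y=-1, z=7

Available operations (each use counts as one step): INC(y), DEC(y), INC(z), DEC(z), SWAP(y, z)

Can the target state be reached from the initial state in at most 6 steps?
Yes

Path (2 steps): DEC(y) → SWAP(y, z)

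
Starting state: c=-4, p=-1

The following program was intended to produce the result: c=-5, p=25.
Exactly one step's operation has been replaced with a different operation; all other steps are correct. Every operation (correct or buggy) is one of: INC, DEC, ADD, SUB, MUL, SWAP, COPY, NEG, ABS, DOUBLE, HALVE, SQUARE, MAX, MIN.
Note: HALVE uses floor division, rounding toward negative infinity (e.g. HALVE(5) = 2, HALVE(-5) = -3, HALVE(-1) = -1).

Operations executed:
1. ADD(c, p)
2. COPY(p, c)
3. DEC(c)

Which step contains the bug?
Step 3

Trace with buggy code:
Initial: c=-4, p=-1
After step 1: c=-5, p=-1
After step 2: c=-5, p=-5
After step 3: c=-6, p=-5
Actual final c=-6, p=-5 ≠ expected c=-5, p=25.
Step 3 is the only position where a single-operation replacement can produce the expected result.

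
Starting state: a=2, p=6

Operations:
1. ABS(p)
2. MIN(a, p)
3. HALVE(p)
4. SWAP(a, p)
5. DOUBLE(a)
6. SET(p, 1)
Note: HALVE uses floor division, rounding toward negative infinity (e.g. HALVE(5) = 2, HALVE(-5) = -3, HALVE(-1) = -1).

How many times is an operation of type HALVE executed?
1

Counting HALVE operations:
Step 3: HALVE(p) ← HALVE
Total: 1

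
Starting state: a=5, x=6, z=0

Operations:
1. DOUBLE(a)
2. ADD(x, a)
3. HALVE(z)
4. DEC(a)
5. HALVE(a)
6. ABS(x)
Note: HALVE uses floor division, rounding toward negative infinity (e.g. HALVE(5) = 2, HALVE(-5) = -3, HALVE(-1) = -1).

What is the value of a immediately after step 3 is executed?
a = 10

Tracing a through execution:
Initial: a = 5
After step 1 (DOUBLE(a)): a = 10
After step 2 (ADD(x, a)): a = 10
After step 3 (HALVE(z)): a = 10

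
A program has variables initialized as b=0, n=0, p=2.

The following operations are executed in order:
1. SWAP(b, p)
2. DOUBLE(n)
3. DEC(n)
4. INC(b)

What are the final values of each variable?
{b: 3, n: -1, p: 0}

Step-by-step execution:
Initial: b=0, n=0, p=2
After step 1 (SWAP(b, p)): b=2, n=0, p=0
After step 2 (DOUBLE(n)): b=2, n=0, p=0
After step 3 (DEC(n)): b=2, n=-1, p=0
After step 4 (INC(b)): b=3, n=-1, p=0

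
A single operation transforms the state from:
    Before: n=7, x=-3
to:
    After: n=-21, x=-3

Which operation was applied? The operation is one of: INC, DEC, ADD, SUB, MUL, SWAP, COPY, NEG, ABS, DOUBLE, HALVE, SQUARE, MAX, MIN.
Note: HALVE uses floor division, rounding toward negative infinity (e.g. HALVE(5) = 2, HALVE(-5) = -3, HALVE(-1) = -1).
MUL(n, x)

Analyzing the change:
Before: n=7, x=-3
After: n=-21, x=-3
Variable n changed from 7 to -21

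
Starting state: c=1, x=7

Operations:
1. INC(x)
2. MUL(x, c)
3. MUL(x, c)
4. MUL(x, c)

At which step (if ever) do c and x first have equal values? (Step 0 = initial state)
Never

c and x never become equal during execution.

Comparing values at each step:
Initial: c=1, x=7
After step 1: c=1, x=8
After step 2: c=1, x=8
After step 3: c=1, x=8
After step 4: c=1, x=8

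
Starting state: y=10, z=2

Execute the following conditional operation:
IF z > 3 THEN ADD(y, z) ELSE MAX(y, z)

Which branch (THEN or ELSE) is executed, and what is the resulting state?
Branch: ELSE, Final state: y=10, z=2

Evaluating condition: z > 3
z = 2
Condition is False, so ELSE branch executes
After MAX(y, z): y=10, z=2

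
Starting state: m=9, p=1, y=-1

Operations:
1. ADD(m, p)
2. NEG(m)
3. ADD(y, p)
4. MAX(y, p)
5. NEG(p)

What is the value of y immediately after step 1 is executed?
y = -1

Tracing y through execution:
Initial: y = -1
After step 1 (ADD(m, p)): y = -1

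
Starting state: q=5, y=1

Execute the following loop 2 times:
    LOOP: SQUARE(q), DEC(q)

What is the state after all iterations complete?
q=575, y=1

Iteration trace:
Start: q=5, y=1
After iteration 1: q=24, y=1
After iteration 2: q=575, y=1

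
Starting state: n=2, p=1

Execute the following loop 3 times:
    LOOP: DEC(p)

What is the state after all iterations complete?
n=2, p=-2

Iteration trace:
Start: n=2, p=1
After iteration 1: n=2, p=0
After iteration 2: n=2, p=-1
After iteration 3: n=2, p=-2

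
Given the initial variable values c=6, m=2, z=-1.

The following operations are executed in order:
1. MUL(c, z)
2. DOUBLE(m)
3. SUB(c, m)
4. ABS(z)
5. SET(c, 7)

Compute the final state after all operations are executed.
{c: 7, m: 4, z: 1}

Step-by-step execution:
Initial: c=6, m=2, z=-1
After step 1 (MUL(c, z)): c=-6, m=2, z=-1
After step 2 (DOUBLE(m)): c=-6, m=4, z=-1
After step 3 (SUB(c, m)): c=-10, m=4, z=-1
After step 4 (ABS(z)): c=-10, m=4, z=1
After step 5 (SET(c, 7)): c=7, m=4, z=1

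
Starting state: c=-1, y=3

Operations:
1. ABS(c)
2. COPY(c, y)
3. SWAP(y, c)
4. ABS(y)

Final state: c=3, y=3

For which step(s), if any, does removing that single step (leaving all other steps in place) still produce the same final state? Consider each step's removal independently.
Step(s) 1, 3, 4

Testing removal of each single step:
Without step 1: final = c=3, y=3 (same)
Without step 2: final = c=3, y=1 (different)
Without step 3: final = c=3, y=3 (same)
Without step 4: final = c=3, y=3 (same)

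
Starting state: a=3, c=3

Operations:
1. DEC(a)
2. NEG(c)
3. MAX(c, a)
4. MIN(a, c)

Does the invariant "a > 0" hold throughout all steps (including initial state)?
Yes

The invariant holds at every step.

State at each step:
Initial: a=3, c=3
After step 1: a=2, c=3
After step 2: a=2, c=-3
After step 3: a=2, c=2
After step 4: a=2, c=2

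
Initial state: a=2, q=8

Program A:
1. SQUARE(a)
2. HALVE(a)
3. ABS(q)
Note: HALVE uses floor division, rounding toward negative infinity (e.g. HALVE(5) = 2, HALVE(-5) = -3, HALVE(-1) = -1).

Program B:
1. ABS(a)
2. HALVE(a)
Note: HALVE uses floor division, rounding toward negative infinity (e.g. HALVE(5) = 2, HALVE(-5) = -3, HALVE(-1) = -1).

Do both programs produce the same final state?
No

Program A final state: a=2, q=8
Program B final state: a=1, q=8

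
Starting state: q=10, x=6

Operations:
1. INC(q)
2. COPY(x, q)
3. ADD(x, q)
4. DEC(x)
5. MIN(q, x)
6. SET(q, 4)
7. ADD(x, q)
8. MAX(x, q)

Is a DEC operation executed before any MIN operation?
Yes

First DEC: step 4
First MIN: step 5
Since 4 < 5, DEC comes first.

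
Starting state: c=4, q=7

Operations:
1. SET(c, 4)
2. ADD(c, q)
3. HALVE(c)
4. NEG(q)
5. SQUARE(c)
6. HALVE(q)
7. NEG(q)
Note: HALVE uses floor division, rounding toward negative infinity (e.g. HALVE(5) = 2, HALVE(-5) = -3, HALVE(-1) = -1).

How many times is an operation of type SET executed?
1

Counting SET operations:
Step 1: SET(c, 4) ← SET
Total: 1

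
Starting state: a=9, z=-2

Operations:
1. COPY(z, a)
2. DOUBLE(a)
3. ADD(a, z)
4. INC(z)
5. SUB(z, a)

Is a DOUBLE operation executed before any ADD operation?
Yes

First DOUBLE: step 2
First ADD: step 3
Since 2 < 3, DOUBLE comes first.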